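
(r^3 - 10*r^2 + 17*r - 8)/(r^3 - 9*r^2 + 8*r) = (r - 1)/r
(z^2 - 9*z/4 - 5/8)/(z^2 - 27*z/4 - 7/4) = (z - 5/2)/(z - 7)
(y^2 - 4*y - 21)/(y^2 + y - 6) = (y - 7)/(y - 2)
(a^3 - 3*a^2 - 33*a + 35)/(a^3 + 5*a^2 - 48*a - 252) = (a^2 + 4*a - 5)/(a^2 + 12*a + 36)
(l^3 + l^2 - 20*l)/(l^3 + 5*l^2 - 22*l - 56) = l*(l + 5)/(l^2 + 9*l + 14)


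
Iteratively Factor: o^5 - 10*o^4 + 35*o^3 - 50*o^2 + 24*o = (o - 2)*(o^4 - 8*o^3 + 19*o^2 - 12*o) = o*(o - 2)*(o^3 - 8*o^2 + 19*o - 12) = o*(o - 3)*(o - 2)*(o^2 - 5*o + 4) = o*(o - 3)*(o - 2)*(o - 1)*(o - 4)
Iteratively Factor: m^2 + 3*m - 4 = (m - 1)*(m + 4)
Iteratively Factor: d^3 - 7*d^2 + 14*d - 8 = (d - 1)*(d^2 - 6*d + 8) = (d - 2)*(d - 1)*(d - 4)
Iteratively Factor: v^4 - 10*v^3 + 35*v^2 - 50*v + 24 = (v - 4)*(v^3 - 6*v^2 + 11*v - 6) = (v - 4)*(v - 2)*(v^2 - 4*v + 3) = (v - 4)*(v - 3)*(v - 2)*(v - 1)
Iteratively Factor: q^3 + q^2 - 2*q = (q + 2)*(q^2 - q) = (q - 1)*(q + 2)*(q)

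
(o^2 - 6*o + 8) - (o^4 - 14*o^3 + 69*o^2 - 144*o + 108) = -o^4 + 14*o^3 - 68*o^2 + 138*o - 100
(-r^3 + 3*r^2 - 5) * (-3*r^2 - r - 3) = 3*r^5 - 8*r^4 + 6*r^2 + 5*r + 15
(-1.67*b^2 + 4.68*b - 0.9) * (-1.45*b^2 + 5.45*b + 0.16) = 2.4215*b^4 - 15.8875*b^3 + 26.5438*b^2 - 4.1562*b - 0.144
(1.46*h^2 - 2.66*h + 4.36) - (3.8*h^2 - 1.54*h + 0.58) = -2.34*h^2 - 1.12*h + 3.78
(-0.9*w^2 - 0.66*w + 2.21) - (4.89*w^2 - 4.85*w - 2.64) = -5.79*w^2 + 4.19*w + 4.85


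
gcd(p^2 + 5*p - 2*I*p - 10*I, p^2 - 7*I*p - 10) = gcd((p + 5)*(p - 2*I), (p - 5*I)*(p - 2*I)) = p - 2*I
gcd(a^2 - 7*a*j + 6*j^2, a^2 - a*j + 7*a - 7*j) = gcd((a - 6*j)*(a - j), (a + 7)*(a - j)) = a - j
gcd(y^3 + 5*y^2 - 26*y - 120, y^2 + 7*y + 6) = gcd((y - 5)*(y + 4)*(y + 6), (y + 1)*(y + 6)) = y + 6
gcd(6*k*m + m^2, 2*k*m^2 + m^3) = m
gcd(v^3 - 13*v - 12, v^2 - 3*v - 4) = v^2 - 3*v - 4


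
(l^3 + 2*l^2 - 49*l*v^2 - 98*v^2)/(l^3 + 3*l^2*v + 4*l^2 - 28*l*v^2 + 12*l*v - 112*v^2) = (-l^2 + 7*l*v - 2*l + 14*v)/(-l^2 + 4*l*v - 4*l + 16*v)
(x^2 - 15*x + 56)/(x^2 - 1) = (x^2 - 15*x + 56)/(x^2 - 1)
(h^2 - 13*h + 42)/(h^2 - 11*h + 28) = (h - 6)/(h - 4)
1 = 1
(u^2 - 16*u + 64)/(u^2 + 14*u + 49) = (u^2 - 16*u + 64)/(u^2 + 14*u + 49)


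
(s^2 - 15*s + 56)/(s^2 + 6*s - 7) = (s^2 - 15*s + 56)/(s^2 + 6*s - 7)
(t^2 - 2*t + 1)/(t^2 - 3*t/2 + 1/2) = 2*(t - 1)/(2*t - 1)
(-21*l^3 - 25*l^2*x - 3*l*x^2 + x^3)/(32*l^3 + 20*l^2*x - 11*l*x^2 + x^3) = (-21*l^2 - 4*l*x + x^2)/(32*l^2 - 12*l*x + x^2)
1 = 1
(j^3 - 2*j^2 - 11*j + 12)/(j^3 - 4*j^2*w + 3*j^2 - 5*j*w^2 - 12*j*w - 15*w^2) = (-j^2 + 5*j - 4)/(-j^2 + 4*j*w + 5*w^2)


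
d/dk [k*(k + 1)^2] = (k + 1)*(3*k + 1)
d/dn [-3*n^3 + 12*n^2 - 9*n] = -9*n^2 + 24*n - 9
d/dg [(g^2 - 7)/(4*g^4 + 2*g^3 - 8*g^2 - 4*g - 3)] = 2*(-4*g^5 - g^4 + 56*g^3 + 19*g^2 - 59*g - 14)/(16*g^8 + 16*g^7 - 60*g^6 - 64*g^5 + 24*g^4 + 52*g^3 + 64*g^2 + 24*g + 9)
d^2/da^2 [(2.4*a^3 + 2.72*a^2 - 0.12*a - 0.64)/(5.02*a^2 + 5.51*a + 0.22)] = (5.6843418860808e-14*a^5 - 16.0922239999999*a^3 - 97.3376639999999*a^2 - 104.72304*a - 36.893072)/(126.506008*a^6 + 416.562612*a^5 + 473.85537*a^4 + 203.795615*a^3 + 20.76657*a^2 + 0.800052*a + 0.010648)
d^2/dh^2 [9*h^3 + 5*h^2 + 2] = 54*h + 10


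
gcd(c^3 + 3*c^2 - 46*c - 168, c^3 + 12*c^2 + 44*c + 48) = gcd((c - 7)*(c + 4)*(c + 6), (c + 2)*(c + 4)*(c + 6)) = c^2 + 10*c + 24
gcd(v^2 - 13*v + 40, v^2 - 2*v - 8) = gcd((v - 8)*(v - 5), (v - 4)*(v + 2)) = 1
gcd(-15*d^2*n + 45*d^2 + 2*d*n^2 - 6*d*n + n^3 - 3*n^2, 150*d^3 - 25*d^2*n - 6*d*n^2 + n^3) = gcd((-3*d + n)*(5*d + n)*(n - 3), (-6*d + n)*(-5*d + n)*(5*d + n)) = 5*d + n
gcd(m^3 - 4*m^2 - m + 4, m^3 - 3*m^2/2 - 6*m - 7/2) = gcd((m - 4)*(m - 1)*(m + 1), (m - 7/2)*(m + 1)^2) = m + 1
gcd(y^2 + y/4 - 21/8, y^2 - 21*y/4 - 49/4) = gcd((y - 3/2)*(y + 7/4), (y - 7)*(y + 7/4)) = y + 7/4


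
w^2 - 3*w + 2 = (w - 2)*(w - 1)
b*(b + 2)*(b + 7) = b^3 + 9*b^2 + 14*b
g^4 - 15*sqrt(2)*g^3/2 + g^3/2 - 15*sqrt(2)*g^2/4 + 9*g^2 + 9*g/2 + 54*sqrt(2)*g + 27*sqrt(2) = (g + 1/2)*(g - 6*sqrt(2))*(g - 3*sqrt(2))*(g + 3*sqrt(2)/2)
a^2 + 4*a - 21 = (a - 3)*(a + 7)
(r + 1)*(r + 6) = r^2 + 7*r + 6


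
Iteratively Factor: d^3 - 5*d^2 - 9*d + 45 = (d - 3)*(d^2 - 2*d - 15) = (d - 3)*(d + 3)*(d - 5)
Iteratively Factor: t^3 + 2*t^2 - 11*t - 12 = (t + 1)*(t^2 + t - 12) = (t - 3)*(t + 1)*(t + 4)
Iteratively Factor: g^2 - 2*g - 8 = (g + 2)*(g - 4)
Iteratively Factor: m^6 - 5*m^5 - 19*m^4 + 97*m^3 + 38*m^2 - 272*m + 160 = (m + 4)*(m^5 - 9*m^4 + 17*m^3 + 29*m^2 - 78*m + 40) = (m + 2)*(m + 4)*(m^4 - 11*m^3 + 39*m^2 - 49*m + 20) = (m - 5)*(m + 2)*(m + 4)*(m^3 - 6*m^2 + 9*m - 4) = (m - 5)*(m - 1)*(m + 2)*(m + 4)*(m^2 - 5*m + 4) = (m - 5)*(m - 4)*(m - 1)*(m + 2)*(m + 4)*(m - 1)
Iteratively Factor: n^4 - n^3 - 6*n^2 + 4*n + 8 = (n - 2)*(n^3 + n^2 - 4*n - 4) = (n - 2)*(n + 1)*(n^2 - 4) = (n - 2)^2*(n + 1)*(n + 2)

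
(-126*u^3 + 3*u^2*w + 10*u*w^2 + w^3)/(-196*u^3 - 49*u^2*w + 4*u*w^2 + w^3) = (18*u^2 - 3*u*w - w^2)/(28*u^2 + 3*u*w - w^2)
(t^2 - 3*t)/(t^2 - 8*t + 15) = t/(t - 5)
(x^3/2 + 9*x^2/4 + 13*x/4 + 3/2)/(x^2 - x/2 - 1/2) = (2*x^3 + 9*x^2 + 13*x + 6)/(2*(2*x^2 - x - 1))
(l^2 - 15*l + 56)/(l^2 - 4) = (l^2 - 15*l + 56)/(l^2 - 4)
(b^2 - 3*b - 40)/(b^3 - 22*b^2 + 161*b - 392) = (b + 5)/(b^2 - 14*b + 49)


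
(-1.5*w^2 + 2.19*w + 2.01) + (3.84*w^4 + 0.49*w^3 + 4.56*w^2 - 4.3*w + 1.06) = 3.84*w^4 + 0.49*w^3 + 3.06*w^2 - 2.11*w + 3.07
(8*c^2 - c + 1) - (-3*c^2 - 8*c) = 11*c^2 + 7*c + 1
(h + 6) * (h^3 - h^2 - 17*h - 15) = h^4 + 5*h^3 - 23*h^2 - 117*h - 90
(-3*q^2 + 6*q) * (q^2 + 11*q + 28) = -3*q^4 - 27*q^3 - 18*q^2 + 168*q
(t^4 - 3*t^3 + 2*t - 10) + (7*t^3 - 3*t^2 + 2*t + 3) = t^4 + 4*t^3 - 3*t^2 + 4*t - 7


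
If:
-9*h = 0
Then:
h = 0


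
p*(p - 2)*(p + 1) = p^3 - p^2 - 2*p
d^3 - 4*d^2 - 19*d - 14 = (d - 7)*(d + 1)*(d + 2)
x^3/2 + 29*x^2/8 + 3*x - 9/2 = (x/2 + 1)*(x - 3/4)*(x + 6)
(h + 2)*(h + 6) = h^2 + 8*h + 12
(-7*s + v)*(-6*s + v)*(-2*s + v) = -84*s^3 + 68*s^2*v - 15*s*v^2 + v^3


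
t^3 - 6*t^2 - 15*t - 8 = (t - 8)*(t + 1)^2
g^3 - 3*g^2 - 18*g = g*(g - 6)*(g + 3)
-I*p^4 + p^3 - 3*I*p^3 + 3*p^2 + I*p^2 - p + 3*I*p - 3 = (p - 1)*(p + 3)*(p + I)*(-I*p - I)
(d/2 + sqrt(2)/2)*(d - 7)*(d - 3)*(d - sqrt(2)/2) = d^4/2 - 5*d^3 + sqrt(2)*d^3/4 - 5*sqrt(2)*d^2/2 + 10*d^2 + 5*d + 21*sqrt(2)*d/4 - 21/2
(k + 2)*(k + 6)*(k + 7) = k^3 + 15*k^2 + 68*k + 84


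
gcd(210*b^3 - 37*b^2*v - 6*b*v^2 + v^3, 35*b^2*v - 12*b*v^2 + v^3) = 35*b^2 - 12*b*v + v^2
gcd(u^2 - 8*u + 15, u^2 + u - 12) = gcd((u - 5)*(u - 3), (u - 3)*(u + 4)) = u - 3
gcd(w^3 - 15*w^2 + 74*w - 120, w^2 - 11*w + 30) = w^2 - 11*w + 30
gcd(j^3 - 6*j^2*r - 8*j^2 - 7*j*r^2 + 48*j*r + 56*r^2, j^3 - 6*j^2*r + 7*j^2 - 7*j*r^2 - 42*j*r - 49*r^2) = -j^2 + 6*j*r + 7*r^2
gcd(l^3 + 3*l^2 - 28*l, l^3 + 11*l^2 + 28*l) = l^2 + 7*l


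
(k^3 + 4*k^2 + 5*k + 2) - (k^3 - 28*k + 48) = 4*k^2 + 33*k - 46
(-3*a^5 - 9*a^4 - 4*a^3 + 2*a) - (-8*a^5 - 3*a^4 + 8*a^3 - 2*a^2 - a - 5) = 5*a^5 - 6*a^4 - 12*a^3 + 2*a^2 + 3*a + 5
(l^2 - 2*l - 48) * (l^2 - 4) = l^4 - 2*l^3 - 52*l^2 + 8*l + 192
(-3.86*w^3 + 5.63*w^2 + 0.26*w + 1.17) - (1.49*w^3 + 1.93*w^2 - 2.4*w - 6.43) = -5.35*w^3 + 3.7*w^2 + 2.66*w + 7.6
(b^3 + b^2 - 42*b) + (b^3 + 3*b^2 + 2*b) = 2*b^3 + 4*b^2 - 40*b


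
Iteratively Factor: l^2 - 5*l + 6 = (l - 2)*(l - 3)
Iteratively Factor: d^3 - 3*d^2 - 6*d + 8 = (d - 4)*(d^2 + d - 2) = (d - 4)*(d + 2)*(d - 1)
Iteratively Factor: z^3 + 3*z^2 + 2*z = (z + 1)*(z^2 + 2*z) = z*(z + 1)*(z + 2)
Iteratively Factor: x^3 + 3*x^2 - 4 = (x + 2)*(x^2 + x - 2) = (x - 1)*(x + 2)*(x + 2)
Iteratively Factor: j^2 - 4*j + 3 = (j - 1)*(j - 3)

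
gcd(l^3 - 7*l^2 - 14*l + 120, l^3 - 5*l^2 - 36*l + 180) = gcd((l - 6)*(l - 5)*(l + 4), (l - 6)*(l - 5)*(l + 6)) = l^2 - 11*l + 30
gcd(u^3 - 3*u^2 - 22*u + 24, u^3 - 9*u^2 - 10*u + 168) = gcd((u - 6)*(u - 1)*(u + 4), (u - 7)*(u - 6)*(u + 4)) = u^2 - 2*u - 24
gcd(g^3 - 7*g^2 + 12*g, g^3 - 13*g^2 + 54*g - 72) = g^2 - 7*g + 12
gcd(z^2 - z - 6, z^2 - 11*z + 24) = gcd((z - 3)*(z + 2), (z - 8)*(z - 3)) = z - 3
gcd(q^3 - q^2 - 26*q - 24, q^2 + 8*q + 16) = q + 4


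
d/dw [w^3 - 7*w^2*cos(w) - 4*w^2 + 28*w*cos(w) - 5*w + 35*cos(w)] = 7*w^2*sin(w) + 3*w^2 - 28*w*sin(w) - 14*w*cos(w) - 8*w - 35*sin(w) + 28*cos(w) - 5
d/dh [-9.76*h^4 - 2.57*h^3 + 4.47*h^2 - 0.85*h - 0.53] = -39.04*h^3 - 7.71*h^2 + 8.94*h - 0.85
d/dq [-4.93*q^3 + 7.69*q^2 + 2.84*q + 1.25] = -14.79*q^2 + 15.38*q + 2.84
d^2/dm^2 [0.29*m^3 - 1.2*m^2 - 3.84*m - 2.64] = 1.74*m - 2.4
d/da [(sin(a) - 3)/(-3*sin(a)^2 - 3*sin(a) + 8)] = (3*sin(a)^2 - 18*sin(a) - 1)*cos(a)/(3*sin(a)^2 + 3*sin(a) - 8)^2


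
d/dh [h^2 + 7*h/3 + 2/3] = 2*h + 7/3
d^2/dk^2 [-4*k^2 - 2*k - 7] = -8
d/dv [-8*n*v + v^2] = -8*n + 2*v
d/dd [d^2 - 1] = 2*d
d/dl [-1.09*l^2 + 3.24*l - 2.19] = 3.24 - 2.18*l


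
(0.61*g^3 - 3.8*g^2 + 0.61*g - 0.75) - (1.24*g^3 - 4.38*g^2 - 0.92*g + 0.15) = -0.63*g^3 + 0.58*g^2 + 1.53*g - 0.9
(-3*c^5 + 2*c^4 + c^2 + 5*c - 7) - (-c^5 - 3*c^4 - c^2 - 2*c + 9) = -2*c^5 + 5*c^4 + 2*c^2 + 7*c - 16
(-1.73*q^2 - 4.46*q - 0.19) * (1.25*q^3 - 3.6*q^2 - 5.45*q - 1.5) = -2.1625*q^5 + 0.653*q^4 + 25.247*q^3 + 27.586*q^2 + 7.7255*q + 0.285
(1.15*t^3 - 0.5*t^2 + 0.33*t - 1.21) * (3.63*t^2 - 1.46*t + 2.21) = 4.1745*t^5 - 3.494*t^4 + 4.4694*t^3 - 5.9791*t^2 + 2.4959*t - 2.6741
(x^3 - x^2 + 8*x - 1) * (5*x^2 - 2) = 5*x^5 - 5*x^4 + 38*x^3 - 3*x^2 - 16*x + 2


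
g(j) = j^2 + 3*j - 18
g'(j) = 2*j + 3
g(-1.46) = -20.25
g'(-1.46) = 0.08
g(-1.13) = -20.11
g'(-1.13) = 0.74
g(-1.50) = -20.25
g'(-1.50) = 0.00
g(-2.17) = -19.80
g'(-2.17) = -1.34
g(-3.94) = -14.30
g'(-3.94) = -4.88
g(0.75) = -15.19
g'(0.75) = 4.50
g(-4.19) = -13.01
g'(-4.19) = -5.38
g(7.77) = 65.68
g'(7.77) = 18.54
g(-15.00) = 162.00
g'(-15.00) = -27.00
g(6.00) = 36.00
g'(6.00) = 15.00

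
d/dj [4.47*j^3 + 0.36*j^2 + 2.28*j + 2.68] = 13.41*j^2 + 0.72*j + 2.28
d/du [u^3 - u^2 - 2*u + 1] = 3*u^2 - 2*u - 2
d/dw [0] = 0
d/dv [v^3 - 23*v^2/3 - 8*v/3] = 3*v^2 - 46*v/3 - 8/3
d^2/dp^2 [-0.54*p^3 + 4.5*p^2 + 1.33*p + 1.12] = 9.0 - 3.24*p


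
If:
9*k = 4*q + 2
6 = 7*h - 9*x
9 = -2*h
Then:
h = -9/2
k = 4*q/9 + 2/9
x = -25/6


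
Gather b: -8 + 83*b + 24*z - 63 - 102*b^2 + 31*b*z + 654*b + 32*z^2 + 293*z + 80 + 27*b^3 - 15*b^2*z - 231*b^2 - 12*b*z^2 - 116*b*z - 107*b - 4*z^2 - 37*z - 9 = 27*b^3 + b^2*(-15*z - 333) + b*(-12*z^2 - 85*z + 630) + 28*z^2 + 280*z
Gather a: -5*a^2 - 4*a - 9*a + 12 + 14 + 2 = -5*a^2 - 13*a + 28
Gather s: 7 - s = 7 - s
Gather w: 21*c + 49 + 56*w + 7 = 21*c + 56*w + 56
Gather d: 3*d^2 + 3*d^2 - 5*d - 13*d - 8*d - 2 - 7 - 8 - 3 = 6*d^2 - 26*d - 20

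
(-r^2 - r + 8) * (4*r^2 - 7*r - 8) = -4*r^4 + 3*r^3 + 47*r^2 - 48*r - 64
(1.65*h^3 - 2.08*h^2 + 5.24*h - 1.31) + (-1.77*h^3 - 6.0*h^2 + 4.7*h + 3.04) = -0.12*h^3 - 8.08*h^2 + 9.94*h + 1.73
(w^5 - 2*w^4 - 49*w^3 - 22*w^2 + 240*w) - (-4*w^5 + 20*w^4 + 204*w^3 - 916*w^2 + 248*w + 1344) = 5*w^5 - 22*w^4 - 253*w^3 + 894*w^2 - 8*w - 1344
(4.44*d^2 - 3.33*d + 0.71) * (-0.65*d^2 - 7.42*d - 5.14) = -2.886*d^4 - 30.7803*d^3 + 1.4255*d^2 + 11.848*d - 3.6494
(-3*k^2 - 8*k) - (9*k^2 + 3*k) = -12*k^2 - 11*k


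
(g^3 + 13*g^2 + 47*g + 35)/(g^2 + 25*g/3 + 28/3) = 3*(g^2 + 6*g + 5)/(3*g + 4)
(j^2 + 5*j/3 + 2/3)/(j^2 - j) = (3*j^2 + 5*j + 2)/(3*j*(j - 1))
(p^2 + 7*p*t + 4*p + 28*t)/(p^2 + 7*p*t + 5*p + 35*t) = (p + 4)/(p + 5)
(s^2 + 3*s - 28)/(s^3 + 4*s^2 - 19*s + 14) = (s - 4)/(s^2 - 3*s + 2)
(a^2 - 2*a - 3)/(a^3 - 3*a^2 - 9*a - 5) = (a - 3)/(a^2 - 4*a - 5)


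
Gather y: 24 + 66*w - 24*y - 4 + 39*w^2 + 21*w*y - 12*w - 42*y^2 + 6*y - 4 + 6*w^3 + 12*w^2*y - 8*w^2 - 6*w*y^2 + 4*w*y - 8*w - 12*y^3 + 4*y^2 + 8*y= 6*w^3 + 31*w^2 + 46*w - 12*y^3 + y^2*(-6*w - 38) + y*(12*w^2 + 25*w - 10) + 16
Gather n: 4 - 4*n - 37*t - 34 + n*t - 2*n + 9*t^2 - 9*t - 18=n*(t - 6) + 9*t^2 - 46*t - 48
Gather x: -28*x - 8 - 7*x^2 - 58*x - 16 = -7*x^2 - 86*x - 24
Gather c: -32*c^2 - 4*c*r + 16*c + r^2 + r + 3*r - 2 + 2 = -32*c^2 + c*(16 - 4*r) + r^2 + 4*r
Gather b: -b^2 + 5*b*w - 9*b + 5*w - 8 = -b^2 + b*(5*w - 9) + 5*w - 8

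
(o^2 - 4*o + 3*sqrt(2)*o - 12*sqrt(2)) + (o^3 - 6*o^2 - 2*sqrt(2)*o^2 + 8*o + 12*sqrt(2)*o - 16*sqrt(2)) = o^3 - 5*o^2 - 2*sqrt(2)*o^2 + 4*o + 15*sqrt(2)*o - 28*sqrt(2)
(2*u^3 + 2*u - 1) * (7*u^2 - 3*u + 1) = 14*u^5 - 6*u^4 + 16*u^3 - 13*u^2 + 5*u - 1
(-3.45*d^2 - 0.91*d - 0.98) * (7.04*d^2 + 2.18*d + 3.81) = -24.288*d^4 - 13.9274*d^3 - 22.0275*d^2 - 5.6035*d - 3.7338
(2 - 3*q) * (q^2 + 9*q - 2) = -3*q^3 - 25*q^2 + 24*q - 4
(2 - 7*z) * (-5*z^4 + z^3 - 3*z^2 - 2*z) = 35*z^5 - 17*z^4 + 23*z^3 + 8*z^2 - 4*z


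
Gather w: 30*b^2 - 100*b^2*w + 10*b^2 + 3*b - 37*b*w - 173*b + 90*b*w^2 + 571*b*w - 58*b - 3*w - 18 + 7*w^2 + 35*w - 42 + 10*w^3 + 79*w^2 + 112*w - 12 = 40*b^2 - 228*b + 10*w^3 + w^2*(90*b + 86) + w*(-100*b^2 + 534*b + 144) - 72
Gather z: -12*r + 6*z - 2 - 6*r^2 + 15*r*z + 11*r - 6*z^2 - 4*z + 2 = -6*r^2 - r - 6*z^2 + z*(15*r + 2)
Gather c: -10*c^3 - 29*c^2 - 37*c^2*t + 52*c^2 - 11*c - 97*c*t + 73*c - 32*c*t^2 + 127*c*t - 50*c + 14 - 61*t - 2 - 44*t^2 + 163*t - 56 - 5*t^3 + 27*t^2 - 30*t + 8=-10*c^3 + c^2*(23 - 37*t) + c*(-32*t^2 + 30*t + 12) - 5*t^3 - 17*t^2 + 72*t - 36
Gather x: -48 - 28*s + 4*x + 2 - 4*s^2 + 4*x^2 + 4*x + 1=-4*s^2 - 28*s + 4*x^2 + 8*x - 45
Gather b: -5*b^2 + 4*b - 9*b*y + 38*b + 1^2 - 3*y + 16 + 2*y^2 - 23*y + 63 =-5*b^2 + b*(42 - 9*y) + 2*y^2 - 26*y + 80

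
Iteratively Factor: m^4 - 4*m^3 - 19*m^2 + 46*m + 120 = (m + 3)*(m^3 - 7*m^2 + 2*m + 40) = (m - 5)*(m + 3)*(m^2 - 2*m - 8) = (m - 5)*(m - 4)*(m + 3)*(m + 2)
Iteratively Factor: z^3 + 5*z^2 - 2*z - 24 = (z + 3)*(z^2 + 2*z - 8) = (z + 3)*(z + 4)*(z - 2)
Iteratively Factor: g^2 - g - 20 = (g - 5)*(g + 4)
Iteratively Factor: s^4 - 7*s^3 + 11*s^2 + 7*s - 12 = (s + 1)*(s^3 - 8*s^2 + 19*s - 12) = (s - 1)*(s + 1)*(s^2 - 7*s + 12) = (s - 3)*(s - 1)*(s + 1)*(s - 4)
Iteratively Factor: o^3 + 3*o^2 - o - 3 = (o + 3)*(o^2 - 1) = (o + 1)*(o + 3)*(o - 1)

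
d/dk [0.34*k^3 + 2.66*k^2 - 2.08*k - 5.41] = 1.02*k^2 + 5.32*k - 2.08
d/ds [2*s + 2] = 2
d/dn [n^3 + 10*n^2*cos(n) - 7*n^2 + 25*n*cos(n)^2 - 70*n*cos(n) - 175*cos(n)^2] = -10*n^2*sin(n) + 3*n^2 + 70*n*sin(n) - 25*n*sin(2*n) + 20*n*cos(n) - 14*n + 175*sin(2*n) + 25*cos(n)^2 - 70*cos(n)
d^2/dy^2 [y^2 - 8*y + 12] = 2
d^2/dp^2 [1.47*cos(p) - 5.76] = -1.47*cos(p)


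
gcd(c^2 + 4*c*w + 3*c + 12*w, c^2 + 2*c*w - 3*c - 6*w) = 1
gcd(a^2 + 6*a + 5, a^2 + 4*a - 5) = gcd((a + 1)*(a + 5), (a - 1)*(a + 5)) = a + 5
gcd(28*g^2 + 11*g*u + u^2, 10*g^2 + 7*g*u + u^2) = 1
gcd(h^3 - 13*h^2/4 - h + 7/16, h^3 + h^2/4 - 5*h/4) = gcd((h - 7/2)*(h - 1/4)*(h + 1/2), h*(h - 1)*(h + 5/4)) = 1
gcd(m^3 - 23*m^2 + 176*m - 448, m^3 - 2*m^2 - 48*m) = m - 8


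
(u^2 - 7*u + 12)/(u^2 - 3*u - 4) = (u - 3)/(u + 1)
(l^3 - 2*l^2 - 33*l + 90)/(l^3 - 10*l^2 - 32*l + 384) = (l^2 - 8*l + 15)/(l^2 - 16*l + 64)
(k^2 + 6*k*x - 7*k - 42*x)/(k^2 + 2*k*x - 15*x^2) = (k^2 + 6*k*x - 7*k - 42*x)/(k^2 + 2*k*x - 15*x^2)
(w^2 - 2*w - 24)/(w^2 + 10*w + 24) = (w - 6)/(w + 6)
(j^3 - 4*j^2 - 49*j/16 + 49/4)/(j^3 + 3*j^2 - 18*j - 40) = (j^2 - 49/16)/(j^2 + 7*j + 10)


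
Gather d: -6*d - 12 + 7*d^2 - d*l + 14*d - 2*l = 7*d^2 + d*(8 - l) - 2*l - 12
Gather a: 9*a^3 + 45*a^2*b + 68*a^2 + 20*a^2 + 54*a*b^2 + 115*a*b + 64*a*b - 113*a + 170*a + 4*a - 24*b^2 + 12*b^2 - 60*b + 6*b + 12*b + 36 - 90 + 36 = 9*a^3 + a^2*(45*b + 88) + a*(54*b^2 + 179*b + 61) - 12*b^2 - 42*b - 18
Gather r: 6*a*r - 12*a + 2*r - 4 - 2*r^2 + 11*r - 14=-12*a - 2*r^2 + r*(6*a + 13) - 18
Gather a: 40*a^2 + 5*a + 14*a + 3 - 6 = 40*a^2 + 19*a - 3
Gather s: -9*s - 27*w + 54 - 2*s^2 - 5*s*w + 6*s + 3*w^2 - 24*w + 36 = -2*s^2 + s*(-5*w - 3) + 3*w^2 - 51*w + 90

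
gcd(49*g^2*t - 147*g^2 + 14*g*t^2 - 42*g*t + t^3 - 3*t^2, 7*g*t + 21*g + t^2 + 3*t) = 7*g + t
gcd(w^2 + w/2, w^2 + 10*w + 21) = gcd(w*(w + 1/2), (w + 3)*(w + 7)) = 1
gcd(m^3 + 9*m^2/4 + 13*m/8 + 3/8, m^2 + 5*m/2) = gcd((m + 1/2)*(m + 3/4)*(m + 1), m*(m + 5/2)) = 1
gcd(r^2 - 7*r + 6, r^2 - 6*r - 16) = 1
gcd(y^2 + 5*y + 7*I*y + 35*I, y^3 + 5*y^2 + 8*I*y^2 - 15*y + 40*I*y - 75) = y + 5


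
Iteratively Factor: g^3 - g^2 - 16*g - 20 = (g - 5)*(g^2 + 4*g + 4) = (g - 5)*(g + 2)*(g + 2)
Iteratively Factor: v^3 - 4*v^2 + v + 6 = (v - 2)*(v^2 - 2*v - 3) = (v - 3)*(v - 2)*(v + 1)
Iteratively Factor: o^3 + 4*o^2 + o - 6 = (o - 1)*(o^2 + 5*o + 6) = (o - 1)*(o + 2)*(o + 3)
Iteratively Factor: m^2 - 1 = (m - 1)*(m + 1)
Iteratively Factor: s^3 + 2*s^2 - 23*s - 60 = (s + 4)*(s^2 - 2*s - 15) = (s + 3)*(s + 4)*(s - 5)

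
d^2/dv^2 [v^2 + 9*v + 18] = 2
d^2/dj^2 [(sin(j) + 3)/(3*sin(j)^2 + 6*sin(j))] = (-sin(j)^2 - 10*sin(j) - 16 + 6/sin(j) + 36/sin(j)^2 + 24/sin(j)^3)/(3*(sin(j) + 2)^3)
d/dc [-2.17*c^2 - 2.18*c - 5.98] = -4.34*c - 2.18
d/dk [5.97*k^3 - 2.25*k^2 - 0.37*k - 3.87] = 17.91*k^2 - 4.5*k - 0.37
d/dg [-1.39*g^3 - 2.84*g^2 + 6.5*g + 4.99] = -4.17*g^2 - 5.68*g + 6.5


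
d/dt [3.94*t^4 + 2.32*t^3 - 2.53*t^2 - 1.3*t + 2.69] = 15.76*t^3 + 6.96*t^2 - 5.06*t - 1.3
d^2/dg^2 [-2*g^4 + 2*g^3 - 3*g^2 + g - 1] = -24*g^2 + 12*g - 6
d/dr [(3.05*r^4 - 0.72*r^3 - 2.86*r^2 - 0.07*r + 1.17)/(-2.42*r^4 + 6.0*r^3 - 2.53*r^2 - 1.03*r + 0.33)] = (16.5576*r^6 - 29.2754*r^5 + 9.0489*r^4 + 17.6748*r^3 - 19.0041*r^2 + 4.0326*r + 1.182)/(5.8564*r^8 - 29.04*r^7 + 48.2452*r^6 - 25.3748*r^5 - 7.5563*r^4 + 9.1718*r^3 - 0.6089*r^2 - 0.6798*r + 0.1089)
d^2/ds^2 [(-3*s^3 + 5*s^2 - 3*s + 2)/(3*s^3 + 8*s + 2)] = 2*(45*s^6 + 135*s^5 - 144*s^4 - 330*s^3 + 108*s^2 - 72*s + 196)/(27*s^9 + 216*s^7 + 54*s^6 + 576*s^5 + 288*s^4 + 548*s^3 + 384*s^2 + 96*s + 8)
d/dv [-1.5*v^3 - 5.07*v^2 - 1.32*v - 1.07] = -4.5*v^2 - 10.14*v - 1.32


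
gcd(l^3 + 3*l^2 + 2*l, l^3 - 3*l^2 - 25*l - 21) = l + 1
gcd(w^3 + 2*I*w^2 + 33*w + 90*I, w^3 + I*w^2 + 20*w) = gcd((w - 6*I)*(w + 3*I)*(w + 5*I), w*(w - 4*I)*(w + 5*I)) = w + 5*I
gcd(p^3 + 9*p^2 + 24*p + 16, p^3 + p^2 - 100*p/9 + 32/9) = p + 4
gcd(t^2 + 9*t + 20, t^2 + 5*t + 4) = t + 4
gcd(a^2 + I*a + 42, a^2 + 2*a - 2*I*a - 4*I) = 1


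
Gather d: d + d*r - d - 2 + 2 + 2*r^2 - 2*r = d*r + 2*r^2 - 2*r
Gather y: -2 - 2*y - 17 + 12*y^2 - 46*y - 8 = 12*y^2 - 48*y - 27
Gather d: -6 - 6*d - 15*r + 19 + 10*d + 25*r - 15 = 4*d + 10*r - 2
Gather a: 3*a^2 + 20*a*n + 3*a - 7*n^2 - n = 3*a^2 + a*(20*n + 3) - 7*n^2 - n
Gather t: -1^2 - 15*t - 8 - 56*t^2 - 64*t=-56*t^2 - 79*t - 9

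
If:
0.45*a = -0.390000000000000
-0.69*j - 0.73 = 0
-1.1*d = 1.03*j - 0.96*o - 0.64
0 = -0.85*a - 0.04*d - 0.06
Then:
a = -0.87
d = 16.92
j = -1.06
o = 17.58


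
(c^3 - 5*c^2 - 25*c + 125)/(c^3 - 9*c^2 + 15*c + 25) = (c + 5)/(c + 1)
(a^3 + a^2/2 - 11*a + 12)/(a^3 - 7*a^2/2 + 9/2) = (a^2 + 2*a - 8)/(a^2 - 2*a - 3)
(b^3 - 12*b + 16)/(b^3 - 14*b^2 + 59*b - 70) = (b^2 + 2*b - 8)/(b^2 - 12*b + 35)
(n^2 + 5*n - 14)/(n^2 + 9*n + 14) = (n - 2)/(n + 2)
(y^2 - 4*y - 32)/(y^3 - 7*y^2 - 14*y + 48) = (y + 4)/(y^2 + y - 6)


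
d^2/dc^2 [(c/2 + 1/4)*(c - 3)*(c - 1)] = 3*c - 7/2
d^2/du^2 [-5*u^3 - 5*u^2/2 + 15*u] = -30*u - 5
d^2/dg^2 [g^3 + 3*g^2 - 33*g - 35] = 6*g + 6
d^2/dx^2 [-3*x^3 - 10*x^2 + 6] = -18*x - 20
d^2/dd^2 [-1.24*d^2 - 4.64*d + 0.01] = -2.48000000000000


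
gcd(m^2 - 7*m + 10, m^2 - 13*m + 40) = m - 5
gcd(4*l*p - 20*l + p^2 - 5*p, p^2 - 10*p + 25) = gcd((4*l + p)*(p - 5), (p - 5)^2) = p - 5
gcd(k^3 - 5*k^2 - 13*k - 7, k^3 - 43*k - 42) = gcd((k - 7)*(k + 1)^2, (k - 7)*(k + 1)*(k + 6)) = k^2 - 6*k - 7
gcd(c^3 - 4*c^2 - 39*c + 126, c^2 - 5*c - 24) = 1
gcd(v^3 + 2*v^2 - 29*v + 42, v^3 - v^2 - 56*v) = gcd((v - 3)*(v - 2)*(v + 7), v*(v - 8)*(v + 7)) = v + 7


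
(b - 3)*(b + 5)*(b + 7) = b^3 + 9*b^2 - b - 105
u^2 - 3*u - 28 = (u - 7)*(u + 4)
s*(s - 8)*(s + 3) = s^3 - 5*s^2 - 24*s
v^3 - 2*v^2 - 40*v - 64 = (v - 8)*(v + 2)*(v + 4)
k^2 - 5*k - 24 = (k - 8)*(k + 3)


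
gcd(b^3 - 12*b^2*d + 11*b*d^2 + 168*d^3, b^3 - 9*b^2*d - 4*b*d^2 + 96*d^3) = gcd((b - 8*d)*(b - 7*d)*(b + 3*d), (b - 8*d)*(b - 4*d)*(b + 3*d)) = b^2 - 5*b*d - 24*d^2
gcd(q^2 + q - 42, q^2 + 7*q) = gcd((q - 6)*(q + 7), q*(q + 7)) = q + 7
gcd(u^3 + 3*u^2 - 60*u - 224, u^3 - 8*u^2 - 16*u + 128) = u^2 - 4*u - 32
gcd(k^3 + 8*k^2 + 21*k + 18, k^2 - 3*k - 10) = k + 2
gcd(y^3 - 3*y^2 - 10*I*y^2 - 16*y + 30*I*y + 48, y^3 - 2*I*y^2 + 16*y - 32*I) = y - 2*I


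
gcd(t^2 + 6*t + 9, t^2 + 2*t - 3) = t + 3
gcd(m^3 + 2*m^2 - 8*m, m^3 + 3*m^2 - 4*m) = m^2 + 4*m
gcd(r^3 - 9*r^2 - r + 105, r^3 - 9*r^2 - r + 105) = r^3 - 9*r^2 - r + 105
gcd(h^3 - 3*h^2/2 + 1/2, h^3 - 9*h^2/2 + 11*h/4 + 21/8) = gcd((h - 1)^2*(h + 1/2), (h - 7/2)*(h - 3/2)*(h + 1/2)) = h + 1/2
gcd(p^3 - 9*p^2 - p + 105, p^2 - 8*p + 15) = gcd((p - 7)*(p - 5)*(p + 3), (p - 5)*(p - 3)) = p - 5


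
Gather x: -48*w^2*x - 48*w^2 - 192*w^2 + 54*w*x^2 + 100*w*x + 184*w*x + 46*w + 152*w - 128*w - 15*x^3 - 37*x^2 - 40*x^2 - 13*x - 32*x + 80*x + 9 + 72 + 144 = -240*w^2 + 70*w - 15*x^3 + x^2*(54*w - 77) + x*(-48*w^2 + 284*w + 35) + 225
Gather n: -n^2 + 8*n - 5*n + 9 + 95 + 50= -n^2 + 3*n + 154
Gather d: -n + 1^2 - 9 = -n - 8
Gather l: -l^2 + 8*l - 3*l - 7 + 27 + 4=-l^2 + 5*l + 24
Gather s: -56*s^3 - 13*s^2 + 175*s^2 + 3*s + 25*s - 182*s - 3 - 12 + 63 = -56*s^3 + 162*s^2 - 154*s + 48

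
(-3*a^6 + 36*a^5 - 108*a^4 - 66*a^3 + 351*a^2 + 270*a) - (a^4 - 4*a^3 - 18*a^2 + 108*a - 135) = -3*a^6 + 36*a^5 - 109*a^4 - 62*a^3 + 369*a^2 + 162*a + 135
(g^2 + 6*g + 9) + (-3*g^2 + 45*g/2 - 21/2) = -2*g^2 + 57*g/2 - 3/2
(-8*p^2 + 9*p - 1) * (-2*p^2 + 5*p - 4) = 16*p^4 - 58*p^3 + 79*p^2 - 41*p + 4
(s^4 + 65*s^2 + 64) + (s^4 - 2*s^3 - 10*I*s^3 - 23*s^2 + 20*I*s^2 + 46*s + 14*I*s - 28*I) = 2*s^4 - 2*s^3 - 10*I*s^3 + 42*s^2 + 20*I*s^2 + 46*s + 14*I*s + 64 - 28*I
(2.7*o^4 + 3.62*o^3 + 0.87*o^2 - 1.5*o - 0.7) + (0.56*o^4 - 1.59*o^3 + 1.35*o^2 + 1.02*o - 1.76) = 3.26*o^4 + 2.03*o^3 + 2.22*o^2 - 0.48*o - 2.46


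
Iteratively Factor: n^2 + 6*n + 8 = (n + 4)*(n + 2)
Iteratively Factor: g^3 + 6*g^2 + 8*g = (g + 4)*(g^2 + 2*g) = (g + 2)*(g + 4)*(g)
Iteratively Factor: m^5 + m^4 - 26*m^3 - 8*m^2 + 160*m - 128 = (m - 4)*(m^4 + 5*m^3 - 6*m^2 - 32*m + 32) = (m - 4)*(m + 4)*(m^3 + m^2 - 10*m + 8) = (m - 4)*(m - 1)*(m + 4)*(m^2 + 2*m - 8) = (m - 4)*(m - 1)*(m + 4)^2*(m - 2)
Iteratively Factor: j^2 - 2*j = (j)*(j - 2)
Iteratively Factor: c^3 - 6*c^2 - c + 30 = (c - 5)*(c^2 - c - 6) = (c - 5)*(c - 3)*(c + 2)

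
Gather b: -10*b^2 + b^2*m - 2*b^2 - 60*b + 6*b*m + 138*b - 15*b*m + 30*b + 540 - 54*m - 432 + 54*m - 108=b^2*(m - 12) + b*(108 - 9*m)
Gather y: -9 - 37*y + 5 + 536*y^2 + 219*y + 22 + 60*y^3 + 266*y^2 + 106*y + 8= 60*y^3 + 802*y^2 + 288*y + 26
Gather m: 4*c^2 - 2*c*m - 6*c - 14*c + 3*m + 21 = 4*c^2 - 20*c + m*(3 - 2*c) + 21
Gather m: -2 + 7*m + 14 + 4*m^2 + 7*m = 4*m^2 + 14*m + 12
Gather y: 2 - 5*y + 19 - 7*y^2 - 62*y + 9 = -7*y^2 - 67*y + 30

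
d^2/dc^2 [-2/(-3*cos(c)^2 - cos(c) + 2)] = 2*(-36*sin(c)^4 + 43*sin(c)^2 + 37*cos(c)/4 - 9*cos(3*c)/4 + 7)/((cos(c) + 1)^3*(3*cos(c) - 2)^3)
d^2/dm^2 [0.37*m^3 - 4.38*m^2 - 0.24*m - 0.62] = 2.22*m - 8.76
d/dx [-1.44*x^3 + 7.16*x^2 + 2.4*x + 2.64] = -4.32*x^2 + 14.32*x + 2.4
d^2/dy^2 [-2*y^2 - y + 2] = -4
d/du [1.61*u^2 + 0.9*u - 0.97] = 3.22*u + 0.9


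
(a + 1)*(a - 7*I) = a^2 + a - 7*I*a - 7*I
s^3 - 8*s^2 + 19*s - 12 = (s - 4)*(s - 3)*(s - 1)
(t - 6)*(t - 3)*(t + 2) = t^3 - 7*t^2 + 36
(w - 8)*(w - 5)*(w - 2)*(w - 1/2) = w^4 - 31*w^3/2 + 147*w^2/2 - 113*w + 40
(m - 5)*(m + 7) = m^2 + 2*m - 35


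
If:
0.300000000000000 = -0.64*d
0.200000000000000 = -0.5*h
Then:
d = -0.47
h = -0.40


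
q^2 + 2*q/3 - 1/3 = (q - 1/3)*(q + 1)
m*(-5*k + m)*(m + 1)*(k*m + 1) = -5*k^2*m^3 - 5*k^2*m^2 + k*m^4 + k*m^3 - 5*k*m^2 - 5*k*m + m^3 + m^2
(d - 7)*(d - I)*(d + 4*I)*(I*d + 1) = I*d^4 - 2*d^3 - 7*I*d^3 + 14*d^2 + 7*I*d^2 + 4*d - 49*I*d - 28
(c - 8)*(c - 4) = c^2 - 12*c + 32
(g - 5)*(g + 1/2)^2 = g^3 - 4*g^2 - 19*g/4 - 5/4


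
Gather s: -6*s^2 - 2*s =-6*s^2 - 2*s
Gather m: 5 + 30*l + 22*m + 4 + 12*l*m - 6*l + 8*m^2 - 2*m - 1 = 24*l + 8*m^2 + m*(12*l + 20) + 8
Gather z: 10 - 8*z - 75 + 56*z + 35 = 48*z - 30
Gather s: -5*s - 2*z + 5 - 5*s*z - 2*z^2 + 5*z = s*(-5*z - 5) - 2*z^2 + 3*z + 5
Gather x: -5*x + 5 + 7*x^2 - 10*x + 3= 7*x^2 - 15*x + 8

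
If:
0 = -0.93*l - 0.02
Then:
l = -0.02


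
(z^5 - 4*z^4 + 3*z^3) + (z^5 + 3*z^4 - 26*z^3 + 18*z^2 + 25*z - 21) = 2*z^5 - z^4 - 23*z^3 + 18*z^2 + 25*z - 21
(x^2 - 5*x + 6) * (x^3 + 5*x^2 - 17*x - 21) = x^5 - 36*x^3 + 94*x^2 + 3*x - 126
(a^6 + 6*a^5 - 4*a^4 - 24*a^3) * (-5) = -5*a^6 - 30*a^5 + 20*a^4 + 120*a^3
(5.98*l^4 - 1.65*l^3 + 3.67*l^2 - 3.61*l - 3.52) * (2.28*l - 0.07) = 13.6344*l^5 - 4.1806*l^4 + 8.4831*l^3 - 8.4877*l^2 - 7.7729*l + 0.2464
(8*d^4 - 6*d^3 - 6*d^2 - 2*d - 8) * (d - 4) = 8*d^5 - 38*d^4 + 18*d^3 + 22*d^2 + 32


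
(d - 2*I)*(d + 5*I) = d^2 + 3*I*d + 10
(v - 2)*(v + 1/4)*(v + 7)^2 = v^4 + 49*v^3/4 + 24*v^2 - 371*v/4 - 49/2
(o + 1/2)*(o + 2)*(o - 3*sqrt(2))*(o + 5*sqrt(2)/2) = o^4 - sqrt(2)*o^3/2 + 5*o^3/2 - 14*o^2 - 5*sqrt(2)*o^2/4 - 75*o/2 - sqrt(2)*o/2 - 15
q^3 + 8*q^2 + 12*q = q*(q + 2)*(q + 6)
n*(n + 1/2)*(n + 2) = n^3 + 5*n^2/2 + n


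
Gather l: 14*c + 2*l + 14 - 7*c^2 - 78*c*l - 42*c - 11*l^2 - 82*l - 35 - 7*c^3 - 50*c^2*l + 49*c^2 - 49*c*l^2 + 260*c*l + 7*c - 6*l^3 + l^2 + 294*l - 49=-7*c^3 + 42*c^2 - 21*c - 6*l^3 + l^2*(-49*c - 10) + l*(-50*c^2 + 182*c + 214) - 70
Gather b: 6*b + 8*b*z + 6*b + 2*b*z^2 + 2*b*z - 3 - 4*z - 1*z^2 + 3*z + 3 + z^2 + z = b*(2*z^2 + 10*z + 12)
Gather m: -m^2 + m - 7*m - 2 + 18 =-m^2 - 6*m + 16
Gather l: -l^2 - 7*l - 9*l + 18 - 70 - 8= -l^2 - 16*l - 60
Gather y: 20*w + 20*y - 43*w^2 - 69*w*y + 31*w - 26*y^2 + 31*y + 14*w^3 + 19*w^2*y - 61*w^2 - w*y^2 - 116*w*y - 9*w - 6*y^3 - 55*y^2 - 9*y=14*w^3 - 104*w^2 + 42*w - 6*y^3 + y^2*(-w - 81) + y*(19*w^2 - 185*w + 42)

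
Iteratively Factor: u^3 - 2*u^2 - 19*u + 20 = (u - 5)*(u^2 + 3*u - 4) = (u - 5)*(u + 4)*(u - 1)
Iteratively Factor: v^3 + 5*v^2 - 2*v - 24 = (v + 3)*(v^2 + 2*v - 8) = (v - 2)*(v + 3)*(v + 4)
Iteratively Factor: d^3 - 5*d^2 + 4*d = (d)*(d^2 - 5*d + 4) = d*(d - 1)*(d - 4)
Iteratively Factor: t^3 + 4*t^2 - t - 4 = (t + 1)*(t^2 + 3*t - 4) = (t - 1)*(t + 1)*(t + 4)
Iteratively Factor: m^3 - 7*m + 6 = (m + 3)*(m^2 - 3*m + 2) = (m - 2)*(m + 3)*(m - 1)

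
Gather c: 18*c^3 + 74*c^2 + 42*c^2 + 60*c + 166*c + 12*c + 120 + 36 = 18*c^3 + 116*c^2 + 238*c + 156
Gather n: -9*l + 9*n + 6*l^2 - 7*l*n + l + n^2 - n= 6*l^2 - 8*l + n^2 + n*(8 - 7*l)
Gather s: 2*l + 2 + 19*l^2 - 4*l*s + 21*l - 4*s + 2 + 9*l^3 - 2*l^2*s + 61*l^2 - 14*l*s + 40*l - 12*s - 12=9*l^3 + 80*l^2 + 63*l + s*(-2*l^2 - 18*l - 16) - 8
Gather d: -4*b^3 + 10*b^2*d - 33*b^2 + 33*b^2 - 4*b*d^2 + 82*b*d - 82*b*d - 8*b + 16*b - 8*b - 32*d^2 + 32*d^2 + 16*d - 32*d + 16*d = -4*b^3 + 10*b^2*d - 4*b*d^2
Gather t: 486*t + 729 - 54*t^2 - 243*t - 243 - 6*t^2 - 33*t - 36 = -60*t^2 + 210*t + 450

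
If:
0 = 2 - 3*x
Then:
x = 2/3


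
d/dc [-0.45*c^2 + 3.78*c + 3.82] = 3.78 - 0.9*c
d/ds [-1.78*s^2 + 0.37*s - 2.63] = 0.37 - 3.56*s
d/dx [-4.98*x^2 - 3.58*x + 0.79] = -9.96*x - 3.58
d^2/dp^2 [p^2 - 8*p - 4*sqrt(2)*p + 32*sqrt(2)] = 2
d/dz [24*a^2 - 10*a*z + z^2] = -10*a + 2*z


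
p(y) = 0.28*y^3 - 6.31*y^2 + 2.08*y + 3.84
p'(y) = 0.84*y^2 - 12.62*y + 2.08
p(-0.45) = 1.60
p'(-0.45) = 7.93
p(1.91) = -13.26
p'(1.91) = -18.96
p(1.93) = -13.64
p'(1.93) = -19.15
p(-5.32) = -227.97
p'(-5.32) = 92.99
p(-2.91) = -62.55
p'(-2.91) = 45.92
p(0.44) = 3.56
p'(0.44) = -3.31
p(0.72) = 2.17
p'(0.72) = -6.57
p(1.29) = -3.38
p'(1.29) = -12.80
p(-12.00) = -1413.60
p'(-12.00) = 274.48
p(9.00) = -284.43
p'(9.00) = -43.46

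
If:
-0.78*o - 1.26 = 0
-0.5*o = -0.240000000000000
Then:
No Solution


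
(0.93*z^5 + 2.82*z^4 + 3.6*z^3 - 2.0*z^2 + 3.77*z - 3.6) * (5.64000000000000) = 5.2452*z^5 + 15.9048*z^4 + 20.304*z^3 - 11.28*z^2 + 21.2628*z - 20.304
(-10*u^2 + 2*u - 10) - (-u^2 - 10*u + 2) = -9*u^2 + 12*u - 12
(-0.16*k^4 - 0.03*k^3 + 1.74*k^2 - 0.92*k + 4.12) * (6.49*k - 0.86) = -1.0384*k^5 - 0.0571*k^4 + 11.3184*k^3 - 7.4672*k^2 + 27.53*k - 3.5432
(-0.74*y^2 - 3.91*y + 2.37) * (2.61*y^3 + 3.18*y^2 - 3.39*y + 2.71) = -1.9314*y^5 - 12.5583*y^4 - 3.7395*y^3 + 18.7861*y^2 - 18.6304*y + 6.4227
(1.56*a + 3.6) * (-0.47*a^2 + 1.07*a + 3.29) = -0.7332*a^3 - 0.0227999999999997*a^2 + 8.9844*a + 11.844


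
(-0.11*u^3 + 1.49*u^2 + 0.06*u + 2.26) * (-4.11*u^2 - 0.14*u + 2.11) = 0.4521*u^5 - 6.1085*u^4 - 0.6873*u^3 - 6.1531*u^2 - 0.1898*u + 4.7686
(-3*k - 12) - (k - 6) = -4*k - 6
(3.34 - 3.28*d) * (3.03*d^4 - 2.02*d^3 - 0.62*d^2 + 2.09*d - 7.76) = -9.9384*d^5 + 16.7458*d^4 - 4.7132*d^3 - 8.926*d^2 + 32.4334*d - 25.9184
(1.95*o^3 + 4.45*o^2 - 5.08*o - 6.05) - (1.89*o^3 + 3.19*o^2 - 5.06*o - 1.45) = 0.0600000000000001*o^3 + 1.26*o^2 - 0.0200000000000005*o - 4.6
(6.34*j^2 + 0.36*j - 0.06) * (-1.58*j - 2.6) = -10.0172*j^3 - 17.0528*j^2 - 0.8412*j + 0.156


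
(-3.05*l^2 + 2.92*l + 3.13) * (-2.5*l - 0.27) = 7.625*l^3 - 6.4765*l^2 - 8.6134*l - 0.8451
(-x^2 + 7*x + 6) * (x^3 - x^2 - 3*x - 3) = -x^5 + 8*x^4 + 2*x^3 - 24*x^2 - 39*x - 18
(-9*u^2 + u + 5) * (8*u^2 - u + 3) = -72*u^4 + 17*u^3 + 12*u^2 - 2*u + 15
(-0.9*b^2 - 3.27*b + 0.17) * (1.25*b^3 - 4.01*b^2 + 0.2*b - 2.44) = -1.125*b^5 - 0.4785*b^4 + 13.1452*b^3 + 0.8603*b^2 + 8.0128*b - 0.4148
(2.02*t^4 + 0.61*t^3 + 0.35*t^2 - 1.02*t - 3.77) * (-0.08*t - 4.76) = -0.1616*t^5 - 9.664*t^4 - 2.9316*t^3 - 1.5844*t^2 + 5.1568*t + 17.9452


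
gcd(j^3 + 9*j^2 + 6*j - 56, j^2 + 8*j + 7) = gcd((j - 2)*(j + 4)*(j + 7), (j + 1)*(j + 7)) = j + 7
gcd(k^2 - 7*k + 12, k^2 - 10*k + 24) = k - 4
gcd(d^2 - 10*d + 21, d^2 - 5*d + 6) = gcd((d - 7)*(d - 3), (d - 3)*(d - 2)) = d - 3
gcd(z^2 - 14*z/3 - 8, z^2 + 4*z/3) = z + 4/3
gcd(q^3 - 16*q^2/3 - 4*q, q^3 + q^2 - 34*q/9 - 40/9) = 1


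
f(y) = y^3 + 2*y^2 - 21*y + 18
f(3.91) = 26.24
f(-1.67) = 53.99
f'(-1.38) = -20.81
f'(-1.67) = -19.31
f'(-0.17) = -21.59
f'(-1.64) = -19.49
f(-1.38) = 48.16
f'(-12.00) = 363.00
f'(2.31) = 4.25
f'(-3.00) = -6.00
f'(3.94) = 41.33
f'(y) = 3*y^2 + 4*y - 21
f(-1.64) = 53.41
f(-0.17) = 21.62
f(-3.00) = 72.00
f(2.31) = -7.51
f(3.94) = 27.47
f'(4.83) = 68.31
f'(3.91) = 40.50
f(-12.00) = -1170.00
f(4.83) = 75.91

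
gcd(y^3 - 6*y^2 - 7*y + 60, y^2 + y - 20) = y - 4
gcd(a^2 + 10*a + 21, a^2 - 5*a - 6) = 1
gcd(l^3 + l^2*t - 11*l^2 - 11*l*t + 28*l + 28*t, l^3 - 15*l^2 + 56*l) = l - 7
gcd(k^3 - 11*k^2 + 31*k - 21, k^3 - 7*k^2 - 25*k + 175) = k - 7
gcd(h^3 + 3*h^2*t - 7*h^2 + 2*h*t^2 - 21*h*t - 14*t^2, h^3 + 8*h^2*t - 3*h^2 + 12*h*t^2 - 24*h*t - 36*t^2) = h + 2*t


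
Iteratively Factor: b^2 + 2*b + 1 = (b + 1)*(b + 1)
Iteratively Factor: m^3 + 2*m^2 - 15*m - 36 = (m + 3)*(m^2 - m - 12) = (m + 3)^2*(m - 4)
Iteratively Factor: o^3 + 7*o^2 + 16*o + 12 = (o + 2)*(o^2 + 5*o + 6) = (o + 2)^2*(o + 3)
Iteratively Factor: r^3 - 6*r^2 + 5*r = (r - 5)*(r^2 - r) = (r - 5)*(r - 1)*(r)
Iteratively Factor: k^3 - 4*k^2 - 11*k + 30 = (k - 2)*(k^2 - 2*k - 15) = (k - 2)*(k + 3)*(k - 5)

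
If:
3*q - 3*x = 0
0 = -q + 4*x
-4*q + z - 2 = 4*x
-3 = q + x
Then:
No Solution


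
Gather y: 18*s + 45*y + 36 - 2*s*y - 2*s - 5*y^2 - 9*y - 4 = 16*s - 5*y^2 + y*(36 - 2*s) + 32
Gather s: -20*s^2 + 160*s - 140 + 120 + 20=-20*s^2 + 160*s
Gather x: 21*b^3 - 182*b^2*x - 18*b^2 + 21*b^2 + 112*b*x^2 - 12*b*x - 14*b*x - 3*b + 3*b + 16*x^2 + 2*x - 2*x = 21*b^3 + 3*b^2 + x^2*(112*b + 16) + x*(-182*b^2 - 26*b)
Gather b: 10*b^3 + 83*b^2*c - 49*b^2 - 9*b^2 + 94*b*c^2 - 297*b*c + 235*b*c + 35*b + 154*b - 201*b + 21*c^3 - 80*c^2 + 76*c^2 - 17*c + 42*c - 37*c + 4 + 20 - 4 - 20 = 10*b^3 + b^2*(83*c - 58) + b*(94*c^2 - 62*c - 12) + 21*c^3 - 4*c^2 - 12*c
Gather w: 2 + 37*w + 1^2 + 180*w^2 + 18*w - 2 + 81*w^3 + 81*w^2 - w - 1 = 81*w^3 + 261*w^2 + 54*w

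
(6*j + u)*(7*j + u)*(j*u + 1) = 42*j^3*u + 13*j^2*u^2 + 42*j^2 + j*u^3 + 13*j*u + u^2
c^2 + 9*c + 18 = (c + 3)*(c + 6)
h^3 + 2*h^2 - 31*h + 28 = (h - 4)*(h - 1)*(h + 7)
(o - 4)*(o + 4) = o^2 - 16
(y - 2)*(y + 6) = y^2 + 4*y - 12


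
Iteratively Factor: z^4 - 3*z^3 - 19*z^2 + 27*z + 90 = (z + 2)*(z^3 - 5*z^2 - 9*z + 45) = (z + 2)*(z + 3)*(z^2 - 8*z + 15) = (z - 5)*(z + 2)*(z + 3)*(z - 3)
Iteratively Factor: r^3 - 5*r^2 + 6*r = (r - 3)*(r^2 - 2*r) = (r - 3)*(r - 2)*(r)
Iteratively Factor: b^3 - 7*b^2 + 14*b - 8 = (b - 1)*(b^2 - 6*b + 8) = (b - 4)*(b - 1)*(b - 2)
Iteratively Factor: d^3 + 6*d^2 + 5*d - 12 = (d + 3)*(d^2 + 3*d - 4) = (d - 1)*(d + 3)*(d + 4)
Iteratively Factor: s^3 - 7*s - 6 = (s - 3)*(s^2 + 3*s + 2) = (s - 3)*(s + 1)*(s + 2)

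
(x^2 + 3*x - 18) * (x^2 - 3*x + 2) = x^4 - 25*x^2 + 60*x - 36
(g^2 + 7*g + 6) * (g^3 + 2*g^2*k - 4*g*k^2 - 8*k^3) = g^5 + 2*g^4*k + 7*g^4 - 4*g^3*k^2 + 14*g^3*k + 6*g^3 - 8*g^2*k^3 - 28*g^2*k^2 + 12*g^2*k - 56*g*k^3 - 24*g*k^2 - 48*k^3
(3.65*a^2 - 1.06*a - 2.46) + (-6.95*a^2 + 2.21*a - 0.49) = -3.3*a^2 + 1.15*a - 2.95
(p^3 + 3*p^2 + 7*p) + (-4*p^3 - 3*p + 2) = -3*p^3 + 3*p^2 + 4*p + 2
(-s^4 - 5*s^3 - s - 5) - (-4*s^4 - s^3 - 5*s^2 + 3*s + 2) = 3*s^4 - 4*s^3 + 5*s^2 - 4*s - 7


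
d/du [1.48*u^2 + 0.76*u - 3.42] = 2.96*u + 0.76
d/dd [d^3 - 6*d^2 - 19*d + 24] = 3*d^2 - 12*d - 19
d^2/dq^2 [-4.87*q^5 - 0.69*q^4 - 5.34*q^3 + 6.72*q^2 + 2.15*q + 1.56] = -97.4*q^3 - 8.28*q^2 - 32.04*q + 13.44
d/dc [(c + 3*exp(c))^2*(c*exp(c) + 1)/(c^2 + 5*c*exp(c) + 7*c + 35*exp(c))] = (c + 3*exp(c))*(-(c + 3*exp(c))*(c*exp(c) + 1)*(5*c*exp(c) + 2*c + 40*exp(c) + 7) + ((c + 1)*(c + 3*exp(c))*exp(c) + 2*(c*exp(c) + 1)*(3*exp(c) + 1))*(c^2 + 5*c*exp(c) + 7*c + 35*exp(c)))/(c^2 + 5*c*exp(c) + 7*c + 35*exp(c))^2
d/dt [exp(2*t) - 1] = 2*exp(2*t)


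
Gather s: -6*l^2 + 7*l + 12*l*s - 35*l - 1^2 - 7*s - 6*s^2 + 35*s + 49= -6*l^2 - 28*l - 6*s^2 + s*(12*l + 28) + 48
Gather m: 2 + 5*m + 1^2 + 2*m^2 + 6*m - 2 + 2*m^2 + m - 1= 4*m^2 + 12*m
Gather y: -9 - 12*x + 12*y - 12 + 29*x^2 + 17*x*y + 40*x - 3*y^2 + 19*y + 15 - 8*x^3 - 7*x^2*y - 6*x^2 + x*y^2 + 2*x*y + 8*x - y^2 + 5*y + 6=-8*x^3 + 23*x^2 + 36*x + y^2*(x - 4) + y*(-7*x^2 + 19*x + 36)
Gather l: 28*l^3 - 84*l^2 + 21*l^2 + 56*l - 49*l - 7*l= 28*l^3 - 63*l^2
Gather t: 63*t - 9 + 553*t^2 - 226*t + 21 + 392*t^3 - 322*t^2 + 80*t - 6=392*t^3 + 231*t^2 - 83*t + 6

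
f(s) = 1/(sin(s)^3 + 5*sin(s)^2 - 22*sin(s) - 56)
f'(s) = (-3*sin(s)^2*cos(s) - 10*sin(s)*cos(s) + 22*cos(s))/(sin(s)^3 + 5*sin(s)^2 - 22*sin(s) - 56)^2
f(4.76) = -0.03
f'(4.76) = 0.00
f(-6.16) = -0.02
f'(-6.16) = 0.01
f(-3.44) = -0.02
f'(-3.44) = -0.00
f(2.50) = -0.01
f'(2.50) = -0.00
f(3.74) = -0.02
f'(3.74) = -0.01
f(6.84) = -0.02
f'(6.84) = 0.00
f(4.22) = -0.03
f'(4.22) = -0.01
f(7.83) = -0.01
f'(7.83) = 0.00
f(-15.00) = -0.03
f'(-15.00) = -0.01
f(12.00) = -0.02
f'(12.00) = 0.01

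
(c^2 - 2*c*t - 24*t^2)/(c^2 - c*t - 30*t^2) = (c + 4*t)/(c + 5*t)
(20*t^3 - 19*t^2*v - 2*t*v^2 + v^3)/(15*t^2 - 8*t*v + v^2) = (4*t^2 - 3*t*v - v^2)/(3*t - v)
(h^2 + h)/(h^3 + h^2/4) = 4*(h + 1)/(h*(4*h + 1))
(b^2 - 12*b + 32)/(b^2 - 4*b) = (b - 8)/b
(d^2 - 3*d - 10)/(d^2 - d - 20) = (d + 2)/(d + 4)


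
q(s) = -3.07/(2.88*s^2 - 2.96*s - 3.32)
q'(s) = -3.07*(2.96 - 5.76*s)/(2.88*s^2 - 2.96*s - 3.32)^2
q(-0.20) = 1.17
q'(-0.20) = -1.85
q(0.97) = 0.88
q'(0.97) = 0.67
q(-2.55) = -0.13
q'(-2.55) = -0.10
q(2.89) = -0.25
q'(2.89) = 0.28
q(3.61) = -0.13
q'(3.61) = 0.10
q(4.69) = -0.07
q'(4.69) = 0.03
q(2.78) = -0.29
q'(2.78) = 0.35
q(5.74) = -0.04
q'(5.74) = 0.02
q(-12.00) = -0.01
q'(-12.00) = -0.00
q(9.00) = -0.02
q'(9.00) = 0.00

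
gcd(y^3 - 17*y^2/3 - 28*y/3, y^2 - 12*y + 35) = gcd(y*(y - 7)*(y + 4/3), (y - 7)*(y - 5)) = y - 7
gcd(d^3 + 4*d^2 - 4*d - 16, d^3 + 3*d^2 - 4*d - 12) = d^2 - 4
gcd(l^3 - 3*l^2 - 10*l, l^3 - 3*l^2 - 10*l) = l^3 - 3*l^2 - 10*l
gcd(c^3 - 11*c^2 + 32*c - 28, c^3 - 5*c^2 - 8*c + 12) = 1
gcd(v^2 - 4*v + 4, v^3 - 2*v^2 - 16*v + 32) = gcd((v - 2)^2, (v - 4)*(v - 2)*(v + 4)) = v - 2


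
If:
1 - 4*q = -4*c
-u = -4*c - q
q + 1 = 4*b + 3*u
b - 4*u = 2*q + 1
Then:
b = 23/51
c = -19/204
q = 8/51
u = -11/51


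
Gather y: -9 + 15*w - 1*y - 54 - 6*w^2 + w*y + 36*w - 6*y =-6*w^2 + 51*w + y*(w - 7) - 63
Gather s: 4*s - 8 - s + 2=3*s - 6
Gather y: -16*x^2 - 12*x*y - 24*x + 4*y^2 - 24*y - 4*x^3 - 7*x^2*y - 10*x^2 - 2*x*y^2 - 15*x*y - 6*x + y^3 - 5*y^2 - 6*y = -4*x^3 - 26*x^2 - 30*x + y^3 + y^2*(-2*x - 1) + y*(-7*x^2 - 27*x - 30)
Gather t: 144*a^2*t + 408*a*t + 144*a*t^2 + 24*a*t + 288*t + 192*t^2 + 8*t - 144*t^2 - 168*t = t^2*(144*a + 48) + t*(144*a^2 + 432*a + 128)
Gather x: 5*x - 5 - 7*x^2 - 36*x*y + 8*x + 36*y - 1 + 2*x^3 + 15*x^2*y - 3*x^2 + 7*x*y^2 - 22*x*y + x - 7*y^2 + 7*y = 2*x^3 + x^2*(15*y - 10) + x*(7*y^2 - 58*y + 14) - 7*y^2 + 43*y - 6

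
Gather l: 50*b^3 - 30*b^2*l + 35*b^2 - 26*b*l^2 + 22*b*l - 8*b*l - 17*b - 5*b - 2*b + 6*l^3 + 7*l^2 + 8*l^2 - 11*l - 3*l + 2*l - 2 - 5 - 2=50*b^3 + 35*b^2 - 24*b + 6*l^3 + l^2*(15 - 26*b) + l*(-30*b^2 + 14*b - 12) - 9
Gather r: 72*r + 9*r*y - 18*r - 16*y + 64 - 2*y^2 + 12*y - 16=r*(9*y + 54) - 2*y^2 - 4*y + 48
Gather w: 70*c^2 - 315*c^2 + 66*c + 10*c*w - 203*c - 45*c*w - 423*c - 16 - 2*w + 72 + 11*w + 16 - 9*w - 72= -245*c^2 - 35*c*w - 560*c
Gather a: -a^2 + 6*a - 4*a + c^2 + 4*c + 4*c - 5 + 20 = -a^2 + 2*a + c^2 + 8*c + 15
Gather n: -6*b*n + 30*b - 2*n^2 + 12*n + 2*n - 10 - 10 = 30*b - 2*n^2 + n*(14 - 6*b) - 20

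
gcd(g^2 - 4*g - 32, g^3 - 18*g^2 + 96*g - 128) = g - 8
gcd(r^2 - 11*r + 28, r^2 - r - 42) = r - 7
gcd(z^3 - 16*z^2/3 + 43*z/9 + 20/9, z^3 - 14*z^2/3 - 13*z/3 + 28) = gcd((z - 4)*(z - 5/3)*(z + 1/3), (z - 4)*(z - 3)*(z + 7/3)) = z - 4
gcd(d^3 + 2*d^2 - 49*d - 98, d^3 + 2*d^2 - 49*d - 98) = d^3 + 2*d^2 - 49*d - 98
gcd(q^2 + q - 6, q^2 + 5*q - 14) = q - 2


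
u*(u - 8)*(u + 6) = u^3 - 2*u^2 - 48*u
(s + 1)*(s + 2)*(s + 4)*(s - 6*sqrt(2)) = s^4 - 6*sqrt(2)*s^3 + 7*s^3 - 42*sqrt(2)*s^2 + 14*s^2 - 84*sqrt(2)*s + 8*s - 48*sqrt(2)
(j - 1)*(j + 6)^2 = j^3 + 11*j^2 + 24*j - 36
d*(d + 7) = d^2 + 7*d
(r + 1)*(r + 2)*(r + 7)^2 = r^4 + 17*r^3 + 93*r^2 + 175*r + 98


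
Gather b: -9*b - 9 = -9*b - 9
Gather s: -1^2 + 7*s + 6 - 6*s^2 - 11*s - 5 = -6*s^2 - 4*s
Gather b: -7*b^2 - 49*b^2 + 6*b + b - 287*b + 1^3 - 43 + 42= -56*b^2 - 280*b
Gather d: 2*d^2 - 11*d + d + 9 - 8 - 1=2*d^2 - 10*d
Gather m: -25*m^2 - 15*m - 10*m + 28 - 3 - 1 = -25*m^2 - 25*m + 24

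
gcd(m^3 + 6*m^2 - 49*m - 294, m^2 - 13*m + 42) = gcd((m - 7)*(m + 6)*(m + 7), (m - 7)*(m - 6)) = m - 7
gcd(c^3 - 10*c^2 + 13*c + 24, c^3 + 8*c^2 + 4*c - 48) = 1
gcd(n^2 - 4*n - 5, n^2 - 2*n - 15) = n - 5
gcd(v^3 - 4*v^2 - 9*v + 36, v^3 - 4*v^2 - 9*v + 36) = v^3 - 4*v^2 - 9*v + 36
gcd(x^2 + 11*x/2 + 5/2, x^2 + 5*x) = x + 5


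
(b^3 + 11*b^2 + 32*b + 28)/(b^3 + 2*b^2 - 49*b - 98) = (b + 2)/(b - 7)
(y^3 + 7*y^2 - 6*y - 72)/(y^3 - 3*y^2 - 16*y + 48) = (y + 6)/(y - 4)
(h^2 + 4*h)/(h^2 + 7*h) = (h + 4)/(h + 7)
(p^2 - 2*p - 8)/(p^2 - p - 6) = (p - 4)/(p - 3)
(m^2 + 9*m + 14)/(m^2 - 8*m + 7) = (m^2 + 9*m + 14)/(m^2 - 8*m + 7)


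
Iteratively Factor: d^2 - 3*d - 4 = (d - 4)*(d + 1)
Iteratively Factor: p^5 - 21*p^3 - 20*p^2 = (p)*(p^4 - 21*p^2 - 20*p) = p*(p + 4)*(p^3 - 4*p^2 - 5*p) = p*(p + 1)*(p + 4)*(p^2 - 5*p) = p^2*(p + 1)*(p + 4)*(p - 5)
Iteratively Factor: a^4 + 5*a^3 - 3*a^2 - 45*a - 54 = (a + 3)*(a^3 + 2*a^2 - 9*a - 18) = (a - 3)*(a + 3)*(a^2 + 5*a + 6) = (a - 3)*(a + 2)*(a + 3)*(a + 3)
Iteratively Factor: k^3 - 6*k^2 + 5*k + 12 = (k - 3)*(k^2 - 3*k - 4) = (k - 4)*(k - 3)*(k + 1)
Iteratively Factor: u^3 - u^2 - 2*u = (u)*(u^2 - u - 2) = u*(u + 1)*(u - 2)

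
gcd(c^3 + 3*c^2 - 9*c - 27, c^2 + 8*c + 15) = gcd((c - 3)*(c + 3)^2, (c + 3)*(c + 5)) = c + 3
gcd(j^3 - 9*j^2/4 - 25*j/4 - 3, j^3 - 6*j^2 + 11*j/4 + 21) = j - 4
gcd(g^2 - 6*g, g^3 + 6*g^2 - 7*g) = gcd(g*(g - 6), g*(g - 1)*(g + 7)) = g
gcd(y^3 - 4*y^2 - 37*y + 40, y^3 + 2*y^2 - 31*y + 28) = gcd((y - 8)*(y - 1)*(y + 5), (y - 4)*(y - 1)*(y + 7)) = y - 1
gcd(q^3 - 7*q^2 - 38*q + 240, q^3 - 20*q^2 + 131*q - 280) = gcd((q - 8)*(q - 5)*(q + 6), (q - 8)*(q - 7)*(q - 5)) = q^2 - 13*q + 40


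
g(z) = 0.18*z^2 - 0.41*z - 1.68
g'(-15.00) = -5.81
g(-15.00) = 44.97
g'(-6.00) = -2.57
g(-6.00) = 7.26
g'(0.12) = -0.37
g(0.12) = -1.73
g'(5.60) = 1.61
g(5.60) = 1.67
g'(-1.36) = -0.90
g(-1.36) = -0.79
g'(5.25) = 1.48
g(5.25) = 1.13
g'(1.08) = -0.02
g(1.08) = -1.91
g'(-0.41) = -0.56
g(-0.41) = -1.48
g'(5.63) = 1.62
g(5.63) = 1.72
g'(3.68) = 0.91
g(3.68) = -0.75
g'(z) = 0.36*z - 0.41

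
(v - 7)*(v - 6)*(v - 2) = v^3 - 15*v^2 + 68*v - 84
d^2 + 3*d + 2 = (d + 1)*(d + 2)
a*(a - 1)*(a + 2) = a^3 + a^2 - 2*a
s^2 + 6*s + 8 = (s + 2)*(s + 4)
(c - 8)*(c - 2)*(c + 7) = c^3 - 3*c^2 - 54*c + 112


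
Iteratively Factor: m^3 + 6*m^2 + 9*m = (m + 3)*(m^2 + 3*m) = (m + 3)^2*(m)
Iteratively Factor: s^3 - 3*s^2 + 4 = (s + 1)*(s^2 - 4*s + 4) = (s - 2)*(s + 1)*(s - 2)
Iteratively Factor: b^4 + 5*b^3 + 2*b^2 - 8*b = (b + 2)*(b^3 + 3*b^2 - 4*b) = (b - 1)*(b + 2)*(b^2 + 4*b) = (b - 1)*(b + 2)*(b + 4)*(b)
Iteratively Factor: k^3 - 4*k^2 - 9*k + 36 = (k - 3)*(k^2 - k - 12) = (k - 3)*(k + 3)*(k - 4)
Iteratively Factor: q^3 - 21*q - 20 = (q - 5)*(q^2 + 5*q + 4) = (q - 5)*(q + 1)*(q + 4)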